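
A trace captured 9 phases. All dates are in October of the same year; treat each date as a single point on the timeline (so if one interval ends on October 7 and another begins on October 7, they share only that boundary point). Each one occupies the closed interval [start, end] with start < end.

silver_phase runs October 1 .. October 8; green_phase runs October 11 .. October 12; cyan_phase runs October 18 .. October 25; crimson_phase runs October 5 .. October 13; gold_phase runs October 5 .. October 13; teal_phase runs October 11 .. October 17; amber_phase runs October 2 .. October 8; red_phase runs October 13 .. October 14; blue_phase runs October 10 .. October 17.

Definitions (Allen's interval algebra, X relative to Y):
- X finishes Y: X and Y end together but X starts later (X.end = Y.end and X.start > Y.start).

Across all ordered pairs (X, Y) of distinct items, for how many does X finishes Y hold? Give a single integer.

Checking all 72 ordered pairs for relation 'finishes'; matching pairs in alphabetical order:
(amber_phase, silver_phase): amber_phase finishes silver_phase ✓
(teal_phase, blue_phase): teal_phase finishes blue_phase ✓
Count: 2.

2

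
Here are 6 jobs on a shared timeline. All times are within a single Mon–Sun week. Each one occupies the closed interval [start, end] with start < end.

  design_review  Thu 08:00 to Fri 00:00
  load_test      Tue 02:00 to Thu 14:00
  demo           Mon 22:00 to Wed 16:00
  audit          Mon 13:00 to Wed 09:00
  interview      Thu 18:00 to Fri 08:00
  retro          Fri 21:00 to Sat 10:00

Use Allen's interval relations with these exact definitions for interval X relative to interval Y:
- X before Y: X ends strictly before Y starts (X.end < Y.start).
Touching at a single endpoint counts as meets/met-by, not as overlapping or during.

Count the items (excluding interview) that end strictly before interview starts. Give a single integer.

Target interview = [Thu 18:00, Fri 08:00].
audit [Mon 13:00, Wed 09:00] → before → counts.
demo [Mon 22:00, Wed 16:00] → before → counts.
design_review [Thu 08:00, Fri 00:00] → overlaps → no.
load_test [Tue 02:00, Thu 14:00] → before → counts.
retro [Fri 21:00, Sat 10:00] → after → no.
Total: 3.

3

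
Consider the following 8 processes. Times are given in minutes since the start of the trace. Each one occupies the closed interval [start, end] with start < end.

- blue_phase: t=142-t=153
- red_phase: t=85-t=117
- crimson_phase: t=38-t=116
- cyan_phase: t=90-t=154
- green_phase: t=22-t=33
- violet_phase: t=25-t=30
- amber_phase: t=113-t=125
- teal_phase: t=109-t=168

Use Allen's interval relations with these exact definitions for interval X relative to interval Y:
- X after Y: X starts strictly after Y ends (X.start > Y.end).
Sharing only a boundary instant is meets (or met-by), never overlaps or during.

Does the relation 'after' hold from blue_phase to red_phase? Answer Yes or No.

blue_phase = [t=142, t=153], red_phase = [t=85, t=117].
Actual relation of blue_phase to red_phase: after.
Asked whether 'after' holds → Yes.

Yes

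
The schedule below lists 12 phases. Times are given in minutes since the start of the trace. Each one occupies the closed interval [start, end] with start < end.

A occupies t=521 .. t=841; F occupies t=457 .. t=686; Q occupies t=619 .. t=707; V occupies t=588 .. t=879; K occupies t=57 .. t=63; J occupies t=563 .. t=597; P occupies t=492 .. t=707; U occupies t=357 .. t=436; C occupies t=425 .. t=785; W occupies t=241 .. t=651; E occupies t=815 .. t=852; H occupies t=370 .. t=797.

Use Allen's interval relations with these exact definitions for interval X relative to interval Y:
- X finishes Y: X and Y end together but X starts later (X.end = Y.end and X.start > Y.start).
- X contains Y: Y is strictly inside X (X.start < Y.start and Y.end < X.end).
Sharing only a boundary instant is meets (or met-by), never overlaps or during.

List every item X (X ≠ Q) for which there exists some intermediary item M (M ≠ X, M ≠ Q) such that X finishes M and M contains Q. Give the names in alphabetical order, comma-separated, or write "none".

none

Target Q = [t=619, t=707].
Intermediaries M with M contains Q: A, C, H, V.
Via A — items with X finishes A: none.
Via C — items with X finishes C: none.
Via H — items with X finishes H: none.
Via V — items with X finishes V: none.
Union: none.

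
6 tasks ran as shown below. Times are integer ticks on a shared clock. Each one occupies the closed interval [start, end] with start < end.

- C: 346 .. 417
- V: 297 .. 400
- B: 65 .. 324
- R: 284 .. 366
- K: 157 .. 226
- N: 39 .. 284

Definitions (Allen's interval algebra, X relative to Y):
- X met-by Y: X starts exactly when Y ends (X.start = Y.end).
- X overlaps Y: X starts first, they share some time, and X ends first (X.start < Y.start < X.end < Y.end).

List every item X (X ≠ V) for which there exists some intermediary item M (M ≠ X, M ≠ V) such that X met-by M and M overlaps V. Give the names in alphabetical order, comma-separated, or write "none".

none

Target V = [297, 400].
Intermediaries M with M overlaps V: B, R.
Via B — items with X met-by B: none.
Via R — items with X met-by R: none.
Union: none.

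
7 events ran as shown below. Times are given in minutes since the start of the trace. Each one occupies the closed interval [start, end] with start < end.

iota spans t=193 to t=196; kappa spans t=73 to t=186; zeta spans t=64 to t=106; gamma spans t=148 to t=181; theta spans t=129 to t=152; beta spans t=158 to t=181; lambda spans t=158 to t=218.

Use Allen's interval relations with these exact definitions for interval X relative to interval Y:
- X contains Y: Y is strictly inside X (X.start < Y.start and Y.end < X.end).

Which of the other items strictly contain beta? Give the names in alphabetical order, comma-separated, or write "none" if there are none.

kappa

Target beta = [t=158, t=181].
gamma [t=148, t=181] → finished-by → no.
iota [t=193, t=196] → after → no.
kappa [t=73, t=186] → contains → yes.
lambda [t=158, t=218] → started-by → no.
theta [t=129, t=152] → before → no.
zeta [t=64, t=106] → before → no.
Result: kappa.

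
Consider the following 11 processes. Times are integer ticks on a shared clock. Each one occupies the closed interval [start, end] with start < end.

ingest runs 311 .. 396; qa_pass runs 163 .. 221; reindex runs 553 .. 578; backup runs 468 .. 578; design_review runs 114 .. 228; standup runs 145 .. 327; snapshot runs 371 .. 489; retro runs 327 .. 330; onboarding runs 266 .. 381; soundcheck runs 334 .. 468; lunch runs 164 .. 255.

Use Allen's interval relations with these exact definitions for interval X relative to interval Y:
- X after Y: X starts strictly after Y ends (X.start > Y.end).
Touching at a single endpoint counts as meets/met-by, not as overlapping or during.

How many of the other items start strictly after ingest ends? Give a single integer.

2

Target ingest = [311, 396].
backup [468, 578] → after → counts.
design_review [114, 228] → before → no.
lunch [164, 255] → before → no.
onboarding [266, 381] → overlaps → no.
qa_pass [163, 221] → before → no.
reindex [553, 578] → after → counts.
retro [327, 330] → during → no.
snapshot [371, 489] → overlapped-by → no.
soundcheck [334, 468] → overlapped-by → no.
standup [145, 327] → overlaps → no.
Total: 2.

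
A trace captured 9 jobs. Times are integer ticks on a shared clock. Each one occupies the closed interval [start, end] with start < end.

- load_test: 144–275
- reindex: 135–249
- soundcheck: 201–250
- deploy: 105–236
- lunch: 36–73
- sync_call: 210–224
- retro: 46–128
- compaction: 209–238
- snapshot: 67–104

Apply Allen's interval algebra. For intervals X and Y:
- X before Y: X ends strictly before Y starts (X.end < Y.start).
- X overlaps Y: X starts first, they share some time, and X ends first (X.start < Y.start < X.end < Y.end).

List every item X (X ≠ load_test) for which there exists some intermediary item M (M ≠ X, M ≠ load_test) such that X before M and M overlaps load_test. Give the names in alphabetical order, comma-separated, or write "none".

lunch, retro, snapshot

Target load_test = [144, 275].
Intermediaries M with M overlaps load_test: deploy, reindex.
Via deploy — items with X before deploy: lunch, snapshot.
Via reindex — items with X before reindex: lunch, retro, snapshot.
Union: lunch, retro, snapshot.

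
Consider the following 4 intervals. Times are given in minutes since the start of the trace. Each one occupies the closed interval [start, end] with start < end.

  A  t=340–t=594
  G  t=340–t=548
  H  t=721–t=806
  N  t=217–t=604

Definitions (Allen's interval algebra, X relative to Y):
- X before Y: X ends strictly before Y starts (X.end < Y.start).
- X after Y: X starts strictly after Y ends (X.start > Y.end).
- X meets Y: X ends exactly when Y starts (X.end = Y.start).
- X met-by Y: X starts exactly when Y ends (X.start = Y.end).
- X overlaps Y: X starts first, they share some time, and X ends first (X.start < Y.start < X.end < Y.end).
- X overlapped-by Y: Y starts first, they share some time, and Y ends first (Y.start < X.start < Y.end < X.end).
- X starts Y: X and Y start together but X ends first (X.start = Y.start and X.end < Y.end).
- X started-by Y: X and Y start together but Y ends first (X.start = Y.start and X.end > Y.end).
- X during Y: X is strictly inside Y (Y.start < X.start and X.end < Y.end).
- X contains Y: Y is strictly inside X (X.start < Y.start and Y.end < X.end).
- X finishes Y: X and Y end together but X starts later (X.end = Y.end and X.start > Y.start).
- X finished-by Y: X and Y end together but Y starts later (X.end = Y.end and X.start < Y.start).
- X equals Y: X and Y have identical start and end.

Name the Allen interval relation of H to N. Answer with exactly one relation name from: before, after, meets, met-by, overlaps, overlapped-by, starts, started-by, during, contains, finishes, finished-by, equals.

H = [t=721, t=806]; N = [t=217, t=604].
Compare endpoints: H.start > N.start, H.start > N.end, H.end > N.start, H.end > N.end.
That pattern is 'after'.

after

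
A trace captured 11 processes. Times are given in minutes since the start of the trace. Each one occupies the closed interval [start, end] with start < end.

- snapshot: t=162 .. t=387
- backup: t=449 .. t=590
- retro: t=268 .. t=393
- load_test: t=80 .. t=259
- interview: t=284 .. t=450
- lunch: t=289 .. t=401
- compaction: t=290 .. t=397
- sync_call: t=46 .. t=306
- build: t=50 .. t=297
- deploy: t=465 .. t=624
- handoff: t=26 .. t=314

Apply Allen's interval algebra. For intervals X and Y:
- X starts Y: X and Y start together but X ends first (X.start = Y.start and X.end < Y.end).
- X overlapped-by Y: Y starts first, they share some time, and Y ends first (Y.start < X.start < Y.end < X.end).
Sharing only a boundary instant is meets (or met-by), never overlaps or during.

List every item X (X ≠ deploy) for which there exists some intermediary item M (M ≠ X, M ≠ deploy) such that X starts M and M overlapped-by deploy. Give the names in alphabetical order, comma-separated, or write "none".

Target deploy = [t=465, t=624].
Intermediaries M with M overlapped-by deploy: none.
Union: none.

none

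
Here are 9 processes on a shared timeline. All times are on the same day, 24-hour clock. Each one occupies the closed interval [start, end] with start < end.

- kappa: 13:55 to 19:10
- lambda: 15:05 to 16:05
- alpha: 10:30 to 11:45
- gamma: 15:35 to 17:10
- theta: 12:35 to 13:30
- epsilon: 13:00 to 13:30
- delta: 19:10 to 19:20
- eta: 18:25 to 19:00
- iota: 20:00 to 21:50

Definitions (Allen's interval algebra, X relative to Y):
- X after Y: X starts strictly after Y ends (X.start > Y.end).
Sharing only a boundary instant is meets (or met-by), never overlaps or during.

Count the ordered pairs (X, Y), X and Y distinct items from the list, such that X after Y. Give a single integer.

30

Checking all 72 ordered pairs for relation 'after'; matching pairs in alphabetical order:
(delta, alpha): delta after alpha ✓
(delta, epsilon): delta after epsilon ✓
(delta, eta): delta after eta ✓
(delta, gamma): delta after gamma ✓
(delta, lambda): delta after lambda ✓
(delta, theta): delta after theta ✓
(epsilon, alpha): epsilon after alpha ✓
(eta, alpha): eta after alpha ✓
(eta, epsilon): eta after epsilon ✓
(eta, gamma): eta after gamma ✓
(eta, lambda): eta after lambda ✓
(eta, theta): eta after theta ✓
(gamma, alpha): gamma after alpha ✓
(gamma, epsilon): gamma after epsilon ✓
(gamma, theta): gamma after theta ✓
(iota, alpha): iota after alpha ✓
(iota, delta): iota after delta ✓
(iota, epsilon): iota after epsilon ✓
(iota, eta): iota after eta ✓
(iota, gamma): iota after gamma ✓
(iota, kappa): iota after kappa ✓
(iota, lambda): iota after lambda ✓
(iota, theta): iota after theta ✓
(kappa, alpha): kappa after alpha ✓
... plus 6 further pairs not listed.
Count: 30.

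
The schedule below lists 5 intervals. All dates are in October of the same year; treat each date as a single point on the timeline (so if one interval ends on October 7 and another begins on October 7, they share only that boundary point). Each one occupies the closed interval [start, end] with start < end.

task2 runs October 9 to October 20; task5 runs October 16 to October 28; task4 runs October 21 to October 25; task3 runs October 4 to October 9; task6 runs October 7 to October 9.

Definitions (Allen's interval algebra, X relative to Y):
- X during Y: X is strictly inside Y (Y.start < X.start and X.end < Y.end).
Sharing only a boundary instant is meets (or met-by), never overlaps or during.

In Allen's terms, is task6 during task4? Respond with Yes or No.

No

task6 = [October 7, October 9], task4 = [October 21, October 25].
Actual relation of task6 to task4: before.
Asked whether 'during' holds → No.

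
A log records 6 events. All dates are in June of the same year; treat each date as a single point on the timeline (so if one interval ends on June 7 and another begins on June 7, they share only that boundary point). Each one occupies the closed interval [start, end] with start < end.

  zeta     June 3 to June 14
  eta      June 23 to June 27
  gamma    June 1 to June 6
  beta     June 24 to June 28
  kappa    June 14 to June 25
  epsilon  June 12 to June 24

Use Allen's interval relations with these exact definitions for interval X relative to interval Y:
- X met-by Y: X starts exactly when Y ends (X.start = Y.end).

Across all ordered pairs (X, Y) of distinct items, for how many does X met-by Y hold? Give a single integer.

2

Checking all 30 ordered pairs for relation 'met-by'; matching pairs in alphabetical order:
(beta, epsilon): beta met-by epsilon ✓
(kappa, zeta): kappa met-by zeta ✓
Count: 2.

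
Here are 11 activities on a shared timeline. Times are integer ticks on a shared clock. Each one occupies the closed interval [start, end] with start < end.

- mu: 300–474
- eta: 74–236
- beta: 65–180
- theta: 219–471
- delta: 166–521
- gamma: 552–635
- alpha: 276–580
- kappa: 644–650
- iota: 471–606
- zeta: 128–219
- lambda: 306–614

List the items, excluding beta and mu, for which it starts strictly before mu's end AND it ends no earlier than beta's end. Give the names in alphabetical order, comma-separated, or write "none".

Conditions: its start is strictly before mu's end (X.start < 474) AND its end is no earlier than beta's end (X.end >= 180).
alpha: start 276 < 474? ✓; end 580 >= 180? ✓ → yes.
delta: start 166 < 474? ✓; end 521 >= 180? ✓ → yes.
eta: start 74 < 474? ✓; end 236 >= 180? ✓ → yes.
gamma: start 552 < 474? ✗; end 635 >= 180? ✓ → no.
iota: start 471 < 474? ✓; end 606 >= 180? ✓ → yes.
kappa: start 644 < 474? ✗; end 650 >= 180? ✓ → no.
lambda: start 306 < 474? ✓; end 614 >= 180? ✓ → yes.
theta: start 219 < 474? ✓; end 471 >= 180? ✓ → yes.
zeta: start 128 < 474? ✓; end 219 >= 180? ✓ → yes.
Result: alpha, delta, eta, iota, lambda, theta, zeta.

alpha, delta, eta, iota, lambda, theta, zeta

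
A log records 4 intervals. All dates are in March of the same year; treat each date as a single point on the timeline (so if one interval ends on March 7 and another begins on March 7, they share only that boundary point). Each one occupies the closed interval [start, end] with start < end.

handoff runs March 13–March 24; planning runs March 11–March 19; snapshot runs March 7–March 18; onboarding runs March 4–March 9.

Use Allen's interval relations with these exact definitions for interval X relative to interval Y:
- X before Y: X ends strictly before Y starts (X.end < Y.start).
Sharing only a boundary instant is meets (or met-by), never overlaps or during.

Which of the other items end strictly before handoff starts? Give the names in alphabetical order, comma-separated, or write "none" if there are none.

onboarding

Target handoff = [March 13, March 24].
onboarding [March 4, March 9] → before → yes.
planning [March 11, March 19] → overlaps → no.
snapshot [March 7, March 18] → overlaps → no.
Result: onboarding.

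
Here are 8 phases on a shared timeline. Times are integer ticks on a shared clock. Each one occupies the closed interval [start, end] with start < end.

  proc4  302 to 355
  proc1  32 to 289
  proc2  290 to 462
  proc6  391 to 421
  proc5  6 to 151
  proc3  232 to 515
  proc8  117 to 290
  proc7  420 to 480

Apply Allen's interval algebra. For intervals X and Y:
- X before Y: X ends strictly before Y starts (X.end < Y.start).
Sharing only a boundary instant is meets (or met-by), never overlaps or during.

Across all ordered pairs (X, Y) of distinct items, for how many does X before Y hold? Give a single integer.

14

Checking all 56 ordered pairs for relation 'before'; matching pairs in alphabetical order:
(proc1, proc2): proc1 before proc2 ✓
(proc1, proc4): proc1 before proc4 ✓
(proc1, proc6): proc1 before proc6 ✓
(proc1, proc7): proc1 before proc7 ✓
(proc4, proc6): proc4 before proc6 ✓
(proc4, proc7): proc4 before proc7 ✓
(proc5, proc2): proc5 before proc2 ✓
(proc5, proc3): proc5 before proc3 ✓
(proc5, proc4): proc5 before proc4 ✓
(proc5, proc6): proc5 before proc6 ✓
(proc5, proc7): proc5 before proc7 ✓
(proc8, proc4): proc8 before proc4 ✓
(proc8, proc6): proc8 before proc6 ✓
(proc8, proc7): proc8 before proc7 ✓
Count: 14.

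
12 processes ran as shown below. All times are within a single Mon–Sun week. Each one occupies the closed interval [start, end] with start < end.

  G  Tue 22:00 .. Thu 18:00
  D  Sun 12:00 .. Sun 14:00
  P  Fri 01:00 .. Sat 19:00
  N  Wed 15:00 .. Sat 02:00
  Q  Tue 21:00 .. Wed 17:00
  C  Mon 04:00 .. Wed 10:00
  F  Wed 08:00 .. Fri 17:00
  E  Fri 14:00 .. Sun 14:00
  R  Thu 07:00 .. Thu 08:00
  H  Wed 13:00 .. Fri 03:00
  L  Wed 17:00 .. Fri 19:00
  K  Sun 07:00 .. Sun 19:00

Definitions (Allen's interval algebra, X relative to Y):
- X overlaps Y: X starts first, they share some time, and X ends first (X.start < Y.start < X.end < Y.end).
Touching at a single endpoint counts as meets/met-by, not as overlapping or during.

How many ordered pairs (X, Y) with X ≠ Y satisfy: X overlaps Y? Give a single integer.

24

Checking all 132 ordered pairs for relation 'overlaps'; matching pairs in alphabetical order:
(C, F): C overlaps F ✓
(C, G): C overlaps G ✓
(C, Q): C overlaps Q ✓
(E, K): E overlaps K ✓
(F, E): F overlaps E ✓
(F, L): F overlaps L ✓
(F, N): F overlaps N ✓
(F, P): F overlaps P ✓
(G, F): G overlaps F ✓
(G, H): G overlaps H ✓
(G, L): G overlaps L ✓
(G, N): G overlaps N ✓
(H, L): H overlaps L ✓
(H, N): H overlaps N ✓
(H, P): H overlaps P ✓
(L, E): L overlaps E ✓
(L, P): L overlaps P ✓
(N, E): N overlaps E ✓
(N, P): N overlaps P ✓
(P, E): P overlaps E ✓
(Q, F): Q overlaps F ✓
(Q, G): Q overlaps G ✓
(Q, H): Q overlaps H ✓
(Q, N): Q overlaps N ✓
Count: 24.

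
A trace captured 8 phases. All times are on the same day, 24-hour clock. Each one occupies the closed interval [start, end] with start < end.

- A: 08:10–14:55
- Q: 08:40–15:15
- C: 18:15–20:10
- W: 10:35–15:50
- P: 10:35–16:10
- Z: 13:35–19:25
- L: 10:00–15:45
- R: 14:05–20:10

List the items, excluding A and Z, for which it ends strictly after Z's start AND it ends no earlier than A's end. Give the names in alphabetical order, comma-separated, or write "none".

C, L, P, Q, R, W

Conditions: its end is strictly after Z's start (X.end > 13:35) AND its end is no earlier than A's end (X.end >= 14:55).
C: end 20:10 > 13:35? ✓; end 20:10 >= 14:55? ✓ → yes.
L: end 15:45 > 13:35? ✓; end 15:45 >= 14:55? ✓ → yes.
P: end 16:10 > 13:35? ✓; end 16:10 >= 14:55? ✓ → yes.
Q: end 15:15 > 13:35? ✓; end 15:15 >= 14:55? ✓ → yes.
R: end 20:10 > 13:35? ✓; end 20:10 >= 14:55? ✓ → yes.
W: end 15:50 > 13:35? ✓; end 15:50 >= 14:55? ✓ → yes.
Result: C, L, P, Q, R, W.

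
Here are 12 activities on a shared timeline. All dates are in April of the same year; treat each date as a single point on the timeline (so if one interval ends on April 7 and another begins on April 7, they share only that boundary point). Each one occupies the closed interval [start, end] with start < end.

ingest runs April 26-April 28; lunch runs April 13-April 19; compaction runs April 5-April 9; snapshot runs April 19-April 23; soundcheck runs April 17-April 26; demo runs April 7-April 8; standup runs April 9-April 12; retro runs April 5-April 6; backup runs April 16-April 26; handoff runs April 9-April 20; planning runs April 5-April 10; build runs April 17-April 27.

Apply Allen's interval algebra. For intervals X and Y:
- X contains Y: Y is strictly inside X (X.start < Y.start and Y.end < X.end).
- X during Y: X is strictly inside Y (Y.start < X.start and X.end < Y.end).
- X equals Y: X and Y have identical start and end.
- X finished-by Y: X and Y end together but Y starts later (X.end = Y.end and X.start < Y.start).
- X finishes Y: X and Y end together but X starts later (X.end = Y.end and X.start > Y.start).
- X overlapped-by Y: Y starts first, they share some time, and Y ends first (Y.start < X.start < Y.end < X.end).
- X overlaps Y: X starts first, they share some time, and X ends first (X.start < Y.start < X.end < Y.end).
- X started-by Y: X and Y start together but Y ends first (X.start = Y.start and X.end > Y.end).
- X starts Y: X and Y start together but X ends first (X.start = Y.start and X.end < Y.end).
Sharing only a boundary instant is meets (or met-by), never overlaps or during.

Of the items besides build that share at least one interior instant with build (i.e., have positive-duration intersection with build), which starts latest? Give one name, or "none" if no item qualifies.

ingest

Target build = [April 17, April 27].
backup [April 16, April 26] → overlaps → candidate.
compaction [April 5, April 9] → before → excluded.
demo [April 7, April 8] → before → excluded.
handoff [April 9, April 20] → overlaps → candidate.
ingest [April 26, April 28] → overlapped-by → candidate.
lunch [April 13, April 19] → overlaps → candidate.
planning [April 5, April 10] → before → excluded.
retro [April 5, April 6] → before → excluded.
snapshot [April 19, April 23] → during → candidate.
soundcheck [April 17, April 26] → starts → candidate.
standup [April 9, April 12] → before → excluded.
Among candidates, latest start is April 26 → ingest.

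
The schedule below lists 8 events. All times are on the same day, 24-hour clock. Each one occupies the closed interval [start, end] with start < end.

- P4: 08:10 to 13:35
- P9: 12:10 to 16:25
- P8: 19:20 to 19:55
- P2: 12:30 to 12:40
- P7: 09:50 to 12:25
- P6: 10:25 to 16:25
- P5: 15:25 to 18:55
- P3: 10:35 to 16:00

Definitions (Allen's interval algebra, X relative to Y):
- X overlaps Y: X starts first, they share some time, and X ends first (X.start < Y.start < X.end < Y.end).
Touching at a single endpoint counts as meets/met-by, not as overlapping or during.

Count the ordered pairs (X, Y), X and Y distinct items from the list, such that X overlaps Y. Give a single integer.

10

Checking all 56 ordered pairs for relation 'overlaps'; matching pairs in alphabetical order:
(P3, P5): P3 overlaps P5 ✓
(P3, P9): P3 overlaps P9 ✓
(P4, P3): P4 overlaps P3 ✓
(P4, P6): P4 overlaps P6 ✓
(P4, P9): P4 overlaps P9 ✓
(P6, P5): P6 overlaps P5 ✓
(P7, P3): P7 overlaps P3 ✓
(P7, P6): P7 overlaps P6 ✓
(P7, P9): P7 overlaps P9 ✓
(P9, P5): P9 overlaps P5 ✓
Count: 10.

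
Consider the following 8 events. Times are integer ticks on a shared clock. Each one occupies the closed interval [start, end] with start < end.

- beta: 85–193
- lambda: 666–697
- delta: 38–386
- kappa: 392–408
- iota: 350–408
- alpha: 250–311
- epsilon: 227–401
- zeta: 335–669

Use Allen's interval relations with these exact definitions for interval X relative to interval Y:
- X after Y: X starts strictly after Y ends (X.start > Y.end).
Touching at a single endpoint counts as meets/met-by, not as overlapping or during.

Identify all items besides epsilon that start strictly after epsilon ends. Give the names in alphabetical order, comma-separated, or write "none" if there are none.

Target epsilon = [227, 401].
alpha [250, 311] → during → no.
beta [85, 193] → before → no.
delta [38, 386] → overlaps → no.
iota [350, 408] → overlapped-by → no.
kappa [392, 408] → overlapped-by → no.
lambda [666, 697] → after → yes.
zeta [335, 669] → overlapped-by → no.
Result: lambda.

lambda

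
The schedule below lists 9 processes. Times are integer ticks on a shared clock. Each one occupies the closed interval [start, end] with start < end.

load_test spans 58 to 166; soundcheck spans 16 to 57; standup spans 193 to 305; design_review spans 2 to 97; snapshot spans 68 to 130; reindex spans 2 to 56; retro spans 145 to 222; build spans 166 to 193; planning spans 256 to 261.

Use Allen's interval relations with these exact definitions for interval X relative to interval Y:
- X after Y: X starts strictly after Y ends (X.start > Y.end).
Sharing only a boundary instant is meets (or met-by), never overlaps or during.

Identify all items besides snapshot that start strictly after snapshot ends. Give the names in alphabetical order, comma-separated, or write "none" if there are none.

Target snapshot = [68, 130].
build [166, 193] → after → yes.
design_review [2, 97] → overlaps → no.
load_test [58, 166] → contains → no.
planning [256, 261] → after → yes.
reindex [2, 56] → before → no.
retro [145, 222] → after → yes.
soundcheck [16, 57] → before → no.
standup [193, 305] → after → yes.
Result: build, planning, retro, standup.

build, planning, retro, standup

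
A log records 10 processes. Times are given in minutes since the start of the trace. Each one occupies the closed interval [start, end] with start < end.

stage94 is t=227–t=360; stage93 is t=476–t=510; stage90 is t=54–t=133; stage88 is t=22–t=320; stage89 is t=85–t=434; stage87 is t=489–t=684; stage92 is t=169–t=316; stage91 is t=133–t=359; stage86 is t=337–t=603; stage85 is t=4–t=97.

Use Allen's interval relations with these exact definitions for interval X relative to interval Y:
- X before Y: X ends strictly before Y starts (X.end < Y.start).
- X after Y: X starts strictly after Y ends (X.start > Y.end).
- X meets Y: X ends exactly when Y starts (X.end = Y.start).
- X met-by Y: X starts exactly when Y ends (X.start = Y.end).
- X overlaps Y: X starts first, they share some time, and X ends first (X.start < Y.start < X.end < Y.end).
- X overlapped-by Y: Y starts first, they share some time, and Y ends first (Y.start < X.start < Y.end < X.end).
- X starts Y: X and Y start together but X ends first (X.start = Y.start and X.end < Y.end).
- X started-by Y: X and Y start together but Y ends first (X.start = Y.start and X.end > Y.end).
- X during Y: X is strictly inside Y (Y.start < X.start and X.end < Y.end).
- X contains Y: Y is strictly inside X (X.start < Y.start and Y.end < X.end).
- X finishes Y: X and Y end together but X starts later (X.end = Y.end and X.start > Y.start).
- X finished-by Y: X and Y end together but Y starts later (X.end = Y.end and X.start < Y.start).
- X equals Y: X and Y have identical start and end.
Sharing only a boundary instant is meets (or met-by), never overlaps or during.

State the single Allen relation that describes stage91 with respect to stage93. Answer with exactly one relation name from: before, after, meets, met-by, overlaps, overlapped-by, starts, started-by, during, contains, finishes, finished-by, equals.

before

stage91 = [t=133, t=359]; stage93 = [t=476, t=510].
Compare endpoints: stage91.start < stage93.start, stage91.start < stage93.end, stage91.end < stage93.start, stage91.end < stage93.end.
That pattern is 'before'.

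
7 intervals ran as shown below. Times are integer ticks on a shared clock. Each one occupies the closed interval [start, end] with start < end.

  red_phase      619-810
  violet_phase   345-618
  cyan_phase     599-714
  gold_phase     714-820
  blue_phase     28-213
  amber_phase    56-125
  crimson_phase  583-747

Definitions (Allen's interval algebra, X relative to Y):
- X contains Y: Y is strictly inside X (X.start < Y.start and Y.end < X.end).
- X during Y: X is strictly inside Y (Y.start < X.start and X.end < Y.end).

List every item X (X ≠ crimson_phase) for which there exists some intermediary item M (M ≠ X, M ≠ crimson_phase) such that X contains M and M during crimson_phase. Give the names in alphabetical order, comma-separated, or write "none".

none

Target crimson_phase = [583, 747].
Intermediaries M with M during crimson_phase: cyan_phase.
Via cyan_phase — items with X contains cyan_phase: none.
Union: none.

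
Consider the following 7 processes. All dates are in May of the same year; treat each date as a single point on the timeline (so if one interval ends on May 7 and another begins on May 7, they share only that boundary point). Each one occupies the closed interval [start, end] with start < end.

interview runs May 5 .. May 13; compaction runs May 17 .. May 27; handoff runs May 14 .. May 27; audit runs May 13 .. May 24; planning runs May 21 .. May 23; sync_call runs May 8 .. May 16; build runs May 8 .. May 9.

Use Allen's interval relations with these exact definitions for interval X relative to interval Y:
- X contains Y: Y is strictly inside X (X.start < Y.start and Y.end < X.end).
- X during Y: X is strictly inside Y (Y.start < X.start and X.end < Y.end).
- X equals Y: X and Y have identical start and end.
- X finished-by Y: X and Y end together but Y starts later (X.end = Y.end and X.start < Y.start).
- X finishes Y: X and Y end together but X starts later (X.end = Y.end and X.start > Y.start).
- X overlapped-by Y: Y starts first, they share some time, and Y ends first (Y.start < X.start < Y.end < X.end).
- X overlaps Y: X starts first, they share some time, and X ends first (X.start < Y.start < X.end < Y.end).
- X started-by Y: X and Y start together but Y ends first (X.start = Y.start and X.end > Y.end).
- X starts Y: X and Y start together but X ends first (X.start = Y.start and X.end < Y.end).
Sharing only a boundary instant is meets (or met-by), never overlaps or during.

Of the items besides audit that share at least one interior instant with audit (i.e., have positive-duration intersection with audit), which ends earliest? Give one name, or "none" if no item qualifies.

sync_call

Target audit = [May 13, May 24].
build [May 8, May 9] → before → excluded.
compaction [May 17, May 27] → overlapped-by → candidate.
handoff [May 14, May 27] → overlapped-by → candidate.
interview [May 5, May 13] → meets → excluded.
planning [May 21, May 23] → during → candidate.
sync_call [May 8, May 16] → overlaps → candidate.
Among candidates, earliest end is May 16 → sync_call.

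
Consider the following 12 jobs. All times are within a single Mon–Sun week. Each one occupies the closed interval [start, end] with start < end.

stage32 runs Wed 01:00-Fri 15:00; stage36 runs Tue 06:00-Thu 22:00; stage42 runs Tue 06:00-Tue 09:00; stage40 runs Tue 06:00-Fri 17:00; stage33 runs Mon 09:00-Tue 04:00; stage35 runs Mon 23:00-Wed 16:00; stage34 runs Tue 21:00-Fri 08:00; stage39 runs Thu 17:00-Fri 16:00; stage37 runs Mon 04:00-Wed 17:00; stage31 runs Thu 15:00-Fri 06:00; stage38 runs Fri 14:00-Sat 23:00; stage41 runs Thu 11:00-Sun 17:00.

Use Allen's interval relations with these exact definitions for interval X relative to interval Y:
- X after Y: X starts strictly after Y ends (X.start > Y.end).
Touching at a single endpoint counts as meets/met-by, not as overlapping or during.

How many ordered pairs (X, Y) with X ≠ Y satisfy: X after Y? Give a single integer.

Checking all 132 ordered pairs for relation 'after'; matching pairs in alphabetical order:
(stage31, stage33): stage31 after stage33 ✓
(stage31, stage35): stage31 after stage35 ✓
(stage31, stage37): stage31 after stage37 ✓
(stage31, stage42): stage31 after stage42 ✓
(stage32, stage33): stage32 after stage33 ✓
(stage32, stage42): stage32 after stage42 ✓
(stage34, stage33): stage34 after stage33 ✓
(stage34, stage42): stage34 after stage42 ✓
(stage36, stage33): stage36 after stage33 ✓
(stage38, stage31): stage38 after stage31 ✓
(stage38, stage33): stage38 after stage33 ✓
(stage38, stage34): stage38 after stage34 ✓
(stage38, stage35): stage38 after stage35 ✓
(stage38, stage36): stage38 after stage36 ✓
(stage38, stage37): stage38 after stage37 ✓
(stage38, stage42): stage38 after stage42 ✓
(stage39, stage33): stage39 after stage33 ✓
(stage39, stage35): stage39 after stage35 ✓
(stage39, stage37): stage39 after stage37 ✓
(stage39, stage42): stage39 after stage42 ✓
(stage40, stage33): stage40 after stage33 ✓
(stage41, stage33): stage41 after stage33 ✓
(stage41, stage35): stage41 after stage35 ✓
(stage41, stage37): stage41 after stage37 ✓
... plus 2 further pairs not listed.
Count: 26.

26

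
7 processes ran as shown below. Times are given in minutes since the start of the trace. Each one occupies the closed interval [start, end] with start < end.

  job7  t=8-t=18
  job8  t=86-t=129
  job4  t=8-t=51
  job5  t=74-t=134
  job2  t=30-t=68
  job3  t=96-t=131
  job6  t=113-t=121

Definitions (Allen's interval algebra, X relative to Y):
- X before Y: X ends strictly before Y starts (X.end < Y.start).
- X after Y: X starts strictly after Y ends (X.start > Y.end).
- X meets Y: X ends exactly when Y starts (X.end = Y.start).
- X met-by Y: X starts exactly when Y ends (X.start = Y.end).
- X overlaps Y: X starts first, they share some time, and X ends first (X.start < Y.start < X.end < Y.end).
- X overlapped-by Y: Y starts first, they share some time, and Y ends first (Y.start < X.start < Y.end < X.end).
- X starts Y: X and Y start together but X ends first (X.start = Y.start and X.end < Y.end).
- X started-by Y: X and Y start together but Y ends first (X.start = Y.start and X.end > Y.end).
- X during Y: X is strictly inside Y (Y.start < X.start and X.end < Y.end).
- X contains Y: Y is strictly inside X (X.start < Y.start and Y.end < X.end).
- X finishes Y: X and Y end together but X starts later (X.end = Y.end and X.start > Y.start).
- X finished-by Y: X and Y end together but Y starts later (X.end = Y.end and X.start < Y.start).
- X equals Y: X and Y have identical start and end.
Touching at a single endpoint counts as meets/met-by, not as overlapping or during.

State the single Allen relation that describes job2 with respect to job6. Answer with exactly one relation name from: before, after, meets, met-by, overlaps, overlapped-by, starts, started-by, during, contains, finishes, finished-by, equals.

before

job2 = [t=30, t=68]; job6 = [t=113, t=121].
Compare endpoints: job2.start < job6.start, job2.start < job6.end, job2.end < job6.start, job2.end < job6.end.
That pattern is 'before'.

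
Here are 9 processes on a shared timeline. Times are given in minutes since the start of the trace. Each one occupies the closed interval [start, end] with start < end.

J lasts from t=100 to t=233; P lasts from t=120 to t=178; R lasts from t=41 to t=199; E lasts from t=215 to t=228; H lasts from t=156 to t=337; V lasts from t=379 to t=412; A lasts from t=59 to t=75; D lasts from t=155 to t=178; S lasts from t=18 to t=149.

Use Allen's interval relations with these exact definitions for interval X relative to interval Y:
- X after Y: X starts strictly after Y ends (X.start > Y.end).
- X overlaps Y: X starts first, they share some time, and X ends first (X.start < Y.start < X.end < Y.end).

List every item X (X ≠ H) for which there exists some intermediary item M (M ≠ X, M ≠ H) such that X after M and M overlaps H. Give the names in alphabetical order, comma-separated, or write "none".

Target H = [t=156, t=337].
Intermediaries M with M overlaps H: D, J, P, R.
Via D — items with X after D: E, V.
Via J — items with X after J: V.
Via P — items with X after P: E, V.
Via R — items with X after R: E, V.
Union: E, V.

E, V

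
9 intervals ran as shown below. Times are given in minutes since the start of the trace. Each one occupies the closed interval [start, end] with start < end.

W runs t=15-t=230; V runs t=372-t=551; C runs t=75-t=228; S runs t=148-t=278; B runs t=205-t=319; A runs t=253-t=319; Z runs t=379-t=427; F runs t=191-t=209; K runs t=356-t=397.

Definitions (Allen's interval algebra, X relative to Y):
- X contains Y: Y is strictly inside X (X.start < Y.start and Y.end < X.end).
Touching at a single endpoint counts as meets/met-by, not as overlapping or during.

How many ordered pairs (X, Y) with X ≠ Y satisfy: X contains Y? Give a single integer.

5

Checking all 72 ordered pairs for relation 'contains'; matching pairs in alphabetical order:
(C, F): C contains F ✓
(S, F): S contains F ✓
(V, Z): V contains Z ✓
(W, C): W contains C ✓
(W, F): W contains F ✓
Count: 5.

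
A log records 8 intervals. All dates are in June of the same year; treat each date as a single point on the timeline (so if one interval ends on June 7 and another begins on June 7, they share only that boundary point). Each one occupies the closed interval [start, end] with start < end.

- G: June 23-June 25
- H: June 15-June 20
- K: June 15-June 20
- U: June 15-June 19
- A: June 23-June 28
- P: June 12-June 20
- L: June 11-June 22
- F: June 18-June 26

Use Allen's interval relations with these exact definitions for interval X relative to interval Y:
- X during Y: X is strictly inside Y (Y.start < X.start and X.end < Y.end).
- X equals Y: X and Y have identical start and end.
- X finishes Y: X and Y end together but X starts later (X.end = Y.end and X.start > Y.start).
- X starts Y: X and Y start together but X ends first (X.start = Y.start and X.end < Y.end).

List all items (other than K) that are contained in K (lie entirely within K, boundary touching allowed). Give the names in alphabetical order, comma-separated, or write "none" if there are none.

H, U

Target K = [June 15, June 20].
A [June 23, June 28] → after → no.
F [June 18, June 26] → overlapped-by → no.
G [June 23, June 25] → after → no.
H [June 15, June 20] → equals → yes.
L [June 11, June 22] → contains → no.
P [June 12, June 20] → finished-by → no.
U [June 15, June 19] → starts → yes.
Result: H, U.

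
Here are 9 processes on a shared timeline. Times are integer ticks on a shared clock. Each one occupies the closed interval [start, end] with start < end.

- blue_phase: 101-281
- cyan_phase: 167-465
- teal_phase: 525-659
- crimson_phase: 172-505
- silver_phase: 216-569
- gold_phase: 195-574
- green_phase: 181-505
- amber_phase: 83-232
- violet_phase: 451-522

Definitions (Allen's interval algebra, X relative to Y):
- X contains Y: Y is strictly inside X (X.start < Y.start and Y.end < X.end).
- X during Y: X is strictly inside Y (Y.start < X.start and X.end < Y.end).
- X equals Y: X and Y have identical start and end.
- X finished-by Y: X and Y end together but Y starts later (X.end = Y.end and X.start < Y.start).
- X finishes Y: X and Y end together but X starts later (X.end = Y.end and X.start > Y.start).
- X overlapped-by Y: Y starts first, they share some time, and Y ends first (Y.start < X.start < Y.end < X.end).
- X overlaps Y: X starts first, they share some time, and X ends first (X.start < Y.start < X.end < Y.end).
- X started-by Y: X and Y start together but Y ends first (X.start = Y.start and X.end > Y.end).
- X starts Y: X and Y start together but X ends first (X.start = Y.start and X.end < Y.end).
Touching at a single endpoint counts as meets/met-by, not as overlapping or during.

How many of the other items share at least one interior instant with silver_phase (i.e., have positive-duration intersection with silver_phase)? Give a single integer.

Target silver_phase = [216, 569].
amber_phase [83, 232] → overlaps → counts.
blue_phase [101, 281] → overlaps → counts.
crimson_phase [172, 505] → overlaps → counts.
cyan_phase [167, 465] → overlaps → counts.
gold_phase [195, 574] → contains → counts.
green_phase [181, 505] → overlaps → counts.
teal_phase [525, 659] → overlapped-by → counts.
violet_phase [451, 522] → during → counts.
Total: 8.

8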